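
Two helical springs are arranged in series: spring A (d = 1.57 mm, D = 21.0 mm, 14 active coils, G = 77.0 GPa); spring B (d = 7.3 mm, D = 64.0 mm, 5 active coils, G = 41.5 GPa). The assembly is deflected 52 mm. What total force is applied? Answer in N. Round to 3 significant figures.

22.5 N

k_A = Gd⁴/(8D³N_a) = (77.0×10³)(1.57⁴)/(8·21.0³·14) = 0.45104 N/mm
k_B = Gd⁴/(8D³N_a) = (41.5×10³)(7.3⁴)/(8·64.0³·5) = 11.239 N/mm
Series: 1/k_eq = 1/0.45104 + 1/11.239 = 2.3061; k_eq = 0.43364 N/mm
F = k_eq·δ = 0.43364·52 = 22.549 N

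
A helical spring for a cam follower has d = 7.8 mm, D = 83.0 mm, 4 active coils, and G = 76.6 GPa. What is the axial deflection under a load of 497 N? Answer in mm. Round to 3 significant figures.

32.1 mm

k = Gd⁴/(8D³N_a) = (76.6×10³)(7.8⁴)/(8·83.0³·4) = 15.496 N/mm
δ = F/k = 497 / 15.496 = 32.073 mm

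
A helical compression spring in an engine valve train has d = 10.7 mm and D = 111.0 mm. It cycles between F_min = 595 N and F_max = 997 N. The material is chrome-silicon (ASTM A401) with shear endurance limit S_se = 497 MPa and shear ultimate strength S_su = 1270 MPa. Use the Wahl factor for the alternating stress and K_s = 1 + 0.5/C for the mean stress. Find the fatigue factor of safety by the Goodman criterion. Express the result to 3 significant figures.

3.88

C = D/d = 111.0/10.7 = 10.3738; K_W = (4C−1)/(4C−4)+0.615/C = 1.1393; K_s = 1+0.5/C = 1.0482
F_a = (F_max−F_min)/2 = 201 N; F_m = (F_max+F_min)/2 = 796 N
τ_a = K_W·8F_aD/(πd³) = 1.1393 × 46.378 = 52.838 MPa
τ_m = K_s·8F_mD/(πd³) = 1.0482 × 183.66 = 192.52 MPa
Goodman: 1/n_f = τ_a/S_se + τ_m/S_su = 52.838/497 + 192.52/1270 = 0.10631 + 0.15159 = 0.2579
n_f = 1/0.2579 = 3.877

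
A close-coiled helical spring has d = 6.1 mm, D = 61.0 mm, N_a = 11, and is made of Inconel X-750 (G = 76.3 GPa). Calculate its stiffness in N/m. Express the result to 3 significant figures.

k = Gd⁴/(8D³N_a) = (76.3×10³ × 6.1⁴) / (8 × 61.0³ × 11)
  = 1.05644e+08 / 1.99743e+07 = 5.289 N/mm = 5289 N/m

5290 N/m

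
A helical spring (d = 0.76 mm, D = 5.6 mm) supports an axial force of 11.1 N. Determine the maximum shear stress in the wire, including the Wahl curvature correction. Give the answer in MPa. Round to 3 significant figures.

433 MPa

Spring index C = D/d = 5.6/0.76 = 7.3684
K_W = (4C−1)/(4C−4) + 0.615/C = 28.474/25.474 + 0.0835 = 1.2012
τ₀ = 8FD/(πd³) = 8·11.1·5.6/(π·0.76³) = 497.28/1.3791 = 360.59 MPa
τ_max = K·τ₀ = 1.2012 × 360.59 = 433.15 MPa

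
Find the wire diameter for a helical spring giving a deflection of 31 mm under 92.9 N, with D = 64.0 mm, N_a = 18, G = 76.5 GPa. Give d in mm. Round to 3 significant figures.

Required rate k = F/δ = 92.9/31 = 2.9968 N/mm
d = (8D³N_a·k / G)^(1/4) = (8·64.0³·18·2.9968 / (76.5×10³))^0.25
  = (1478.8)^0.25 = 6.2012 mm

6.20 mm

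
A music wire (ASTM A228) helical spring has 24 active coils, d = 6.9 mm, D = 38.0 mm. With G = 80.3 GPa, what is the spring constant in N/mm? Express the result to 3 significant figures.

k = Gd⁴/(8D³N_a) = (80.3×10³ × 6.9⁴) / (8 × 38.0³ × 24)
  = 1.82017e+08 / 1.05354e+07 = 17.277 N/mm

17.3 N/mm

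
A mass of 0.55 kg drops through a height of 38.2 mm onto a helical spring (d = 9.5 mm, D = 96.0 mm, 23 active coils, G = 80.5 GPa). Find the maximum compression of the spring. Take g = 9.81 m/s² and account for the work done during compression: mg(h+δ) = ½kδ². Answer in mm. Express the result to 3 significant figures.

k = Gd⁴/(8D³N_a) = (80.5×10³)(9.5⁴)/(8·96.0³·23) = 4.0277 N/mm
W = mg = 0.55 × 9.81 = 5.3955 N
½kδ² − Wδ − Wh = 0 → δ = (W + √(W² + 2kWh))/k
δ = (5.3955 + √(29.111 + 1660.29))/4.0277 = (5.3955 + 41.102)/4.0277 = 11.544 mm

11.5 mm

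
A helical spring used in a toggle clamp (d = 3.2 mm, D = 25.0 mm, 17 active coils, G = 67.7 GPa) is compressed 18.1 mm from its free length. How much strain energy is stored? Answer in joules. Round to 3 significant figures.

0.547 J

k = Gd⁴/(8D³N_a) = (67.7×10³)(3.2⁴)/(8·25.0³·17) = 3.3406 N/mm
U = ½kδ² = 0.5 × 3.3406 × 18.1² = 547.21 N·mm = 0.54721 J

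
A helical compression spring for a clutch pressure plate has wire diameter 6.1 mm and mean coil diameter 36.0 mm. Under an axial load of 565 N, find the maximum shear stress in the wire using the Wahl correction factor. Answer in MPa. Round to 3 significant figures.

Spring index C = D/d = 36.0/6.1 = 5.9016
K_W = (4C−1)/(4C−4) + 0.615/C = 22.607/19.607 + 0.1042 = 1.2572
τ₀ = 8FD/(πd³) = 8·565·36.0/(π·6.1³) = 162720/713.08 = 228.19 MPa
τ_max = K·τ₀ = 1.2572 × 228.19 = 286.89 MPa

287 MPa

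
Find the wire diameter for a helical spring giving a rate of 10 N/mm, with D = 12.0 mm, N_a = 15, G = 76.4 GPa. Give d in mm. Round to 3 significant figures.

d = (8D³N_a·k / G)^(1/4) = (8·12.0³·15·10 / (76.4×10³))^0.25
  = (27.141)^0.25 = 2.2825 mm

2.28 mm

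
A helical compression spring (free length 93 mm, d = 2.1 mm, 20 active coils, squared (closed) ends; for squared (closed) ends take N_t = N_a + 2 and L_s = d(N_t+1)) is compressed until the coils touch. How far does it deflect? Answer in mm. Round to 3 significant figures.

44.7 mm

N_t = 22; L_s = 2.1·23 = 48.3 mm
δ_solid = L₀ − L_s = 93 − 48.3 = 44.7 mm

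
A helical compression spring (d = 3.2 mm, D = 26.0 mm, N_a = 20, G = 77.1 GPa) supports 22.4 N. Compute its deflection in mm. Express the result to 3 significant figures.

7.79 mm

k = Gd⁴/(8D³N_a) = (77.1×10³)(3.2⁴)/(8·26.0³·20) = 2.8748 N/mm
δ = F/k = 22.4 / 2.8748 = 7.7917 mm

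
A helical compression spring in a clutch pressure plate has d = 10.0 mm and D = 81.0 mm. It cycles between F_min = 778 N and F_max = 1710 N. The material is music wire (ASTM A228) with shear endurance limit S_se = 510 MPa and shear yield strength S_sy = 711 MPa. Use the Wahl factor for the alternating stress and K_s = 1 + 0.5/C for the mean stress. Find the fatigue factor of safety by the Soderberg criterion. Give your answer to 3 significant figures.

1.65

C = D/d = 81.0/10.0 = 8.1000; K_W = (4C−1)/(4C−4)+0.615/C = 1.1816; K_s = 1+0.5/C = 1.0617
F_a = (F_max−F_min)/2 = 466 N; F_m = (F_max+F_min)/2 = 1244 N
τ_a = K_W·8F_aD/(πd³) = 1.1816 × 96.119 = 113.57 MPa
τ_m = K_s·8F_mD/(πd³) = 1.0617 × 256.59 = 272.43 MPa
Soderberg: 1/n_f = τ_a/S_se + τ_m/S_sy = 113.57/510 + 272.43/711 = 0.22269 + 0.38317 = 0.60586
n_f = 1/0.60586 = 1.651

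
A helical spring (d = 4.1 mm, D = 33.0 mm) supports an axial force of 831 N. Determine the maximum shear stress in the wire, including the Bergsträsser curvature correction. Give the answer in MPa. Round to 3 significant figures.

Spring index C = D/d = 33.0/4.1 = 8.0488
K_B = (4C+2)/(4C−3) = 34.195/29.195 = 1.1713
τ₀ = 8FD/(πd³) = 8·831·33.0/(π·4.1³) = 219384/216.52 = 1013.2 MPa
τ_max = K·τ₀ = 1.1713 × 1013.2 = 1186.7 MPa

1190 MPa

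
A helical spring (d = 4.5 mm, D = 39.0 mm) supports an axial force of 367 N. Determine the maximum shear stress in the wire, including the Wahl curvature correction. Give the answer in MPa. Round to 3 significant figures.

467 MPa

Spring index C = D/d = 39.0/4.5 = 8.6667
K_W = (4C−1)/(4C−4) + 0.615/C = 33.667/30.667 + 0.0710 = 1.1688
τ₀ = 8FD/(πd³) = 8·367·39.0/(π·4.5³) = 114504/286.28 = 399.98 MPa
τ_max = K·τ₀ = 1.1688 × 399.98 = 467.49 MPa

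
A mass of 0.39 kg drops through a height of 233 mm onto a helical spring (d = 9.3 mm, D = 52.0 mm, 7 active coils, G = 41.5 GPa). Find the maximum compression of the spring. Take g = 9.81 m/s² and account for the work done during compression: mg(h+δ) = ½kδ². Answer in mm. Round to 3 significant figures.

k = Gd⁴/(8D³N_a) = (41.5×10³)(9.3⁴)/(8·52.0³·7) = 39.426 N/mm
W = mg = 0.39 × 9.81 = 3.8259 N
½kδ² − Wδ − Wh = 0 → δ = (W + √(W² + 2kWh))/k
δ = (3.8259 + √(14.638 + 70291.3))/39.426 = (3.8259 + 265.15)/39.426 = 6.8224 mm

6.82 mm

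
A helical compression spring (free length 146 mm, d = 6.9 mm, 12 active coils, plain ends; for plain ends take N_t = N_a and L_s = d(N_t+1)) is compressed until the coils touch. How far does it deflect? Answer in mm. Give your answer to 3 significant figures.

56.3 mm

N_t = 12; L_s = 6.9·13 = 89.7 mm
δ_solid = L₀ − L_s = 146 − 89.7 = 56.3 mm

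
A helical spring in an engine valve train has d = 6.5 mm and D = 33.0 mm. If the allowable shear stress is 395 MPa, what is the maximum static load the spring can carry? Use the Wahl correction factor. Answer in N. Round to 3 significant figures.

989 N

C = D/d = 33.0/6.5 = 5.0769
K_W = (4C−1)/(4C−4) + 0.615/C = 19.308/16.308 + 0.1211 = 1.3051
τ_max = K·8FD/(πd³) → F_max = τ_allow·πd³/(8DK)
F_max = 395·π·6.5³/(8·33.0·1.3051) = 3.4079e+05/344.55 = 989.1 N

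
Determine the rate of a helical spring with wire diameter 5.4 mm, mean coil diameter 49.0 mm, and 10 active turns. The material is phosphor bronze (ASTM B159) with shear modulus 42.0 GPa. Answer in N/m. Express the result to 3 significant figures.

k = Gd⁴/(8D³N_a) = (42.0×10³ × 5.4⁴) / (8 × 49.0³ × 10)
  = 3.57128e+07 / 9.41192e+06 = 3.7944 N/mm = 3794.4 N/m

3790 N/m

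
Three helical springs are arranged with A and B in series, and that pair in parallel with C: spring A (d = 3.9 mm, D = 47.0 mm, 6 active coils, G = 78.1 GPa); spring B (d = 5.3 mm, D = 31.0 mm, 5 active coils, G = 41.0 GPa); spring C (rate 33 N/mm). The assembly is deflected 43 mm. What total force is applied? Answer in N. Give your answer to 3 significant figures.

k_A = Gd⁴/(8D³N_a) = (78.1×10³)(3.9⁴)/(8·47.0³·6) = 3.6256 N/mm
k_B = Gd⁴/(8D³N_a) = (41.0×10³)(5.3⁴)/(8·31.0³·5) = 27.148 N/mm
Springs A,B series: k_AB = 1/(1/3.6256+1/27.148) = 3.1984 N/mm; parallel with C: k_eq = 3.1984+33 = 36.198 N/mm
F = k_eq·δ = 36.198·43 = 1556.5 N

1560 N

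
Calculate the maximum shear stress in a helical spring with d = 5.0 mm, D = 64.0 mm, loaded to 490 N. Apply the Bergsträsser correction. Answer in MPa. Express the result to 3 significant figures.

Spring index C = D/d = 64.0/5.0 = 12.8000
K_B = (4C+2)/(4C−3) = 53.200/48.200 = 1.1037
τ₀ = 8FD/(πd³) = 8·490·64.0/(π·5.0³) = 250880/392.7 = 638.86 MPa
τ_max = K·τ₀ = 1.1037 × 638.86 = 705.13 MPa

705 MPa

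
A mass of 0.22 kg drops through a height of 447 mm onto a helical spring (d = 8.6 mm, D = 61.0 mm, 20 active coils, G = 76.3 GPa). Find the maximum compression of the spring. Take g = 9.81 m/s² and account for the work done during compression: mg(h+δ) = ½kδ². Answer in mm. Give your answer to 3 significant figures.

k = Gd⁴/(8D³N_a) = (76.3×10³)(8.6⁴)/(8·61.0³·20) = 11.492 N/mm
W = mg = 0.22 × 9.81 = 2.1582 N
½kδ² − Wδ − Wh = 0 → δ = (W + √(W² + 2kWh))/k
δ = (2.1582 + √(4.6578 + 22173.7))/11.492 = (2.1582 + 148.92)/11.492 = 13.146 mm

13.1 mm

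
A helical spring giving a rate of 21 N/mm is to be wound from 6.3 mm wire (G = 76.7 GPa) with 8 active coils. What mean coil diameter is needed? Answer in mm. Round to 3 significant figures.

44.8 mm

D = (Gd⁴/(8N_a·k))^(1/3) = (76.7×10³·6.3⁴/(8·8·21))^(1/3)
  = (89899.7)^(1/3) = 44.7974 mm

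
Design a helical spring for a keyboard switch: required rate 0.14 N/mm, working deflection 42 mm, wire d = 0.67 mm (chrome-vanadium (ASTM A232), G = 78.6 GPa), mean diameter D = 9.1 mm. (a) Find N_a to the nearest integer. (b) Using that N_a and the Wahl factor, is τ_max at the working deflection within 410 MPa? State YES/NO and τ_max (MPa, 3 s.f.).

N_a = Gd⁴/(8D³k) = (78.6×10³)(0.67⁴)/(8·9.1³·0.14) = 18.77 → N_a = 19
Actual rate k = Gd⁴/(8D³·19) = 0.13828 N/mm
Working load F = kδ = 0.13828·42 = 5.8077 N
C = 9.1/0.67 = 13.5821; K_W = (4C−1)/(4C−4)+0.615/C = 1.1049
τ_max = K_W·8FD/(πd³) = 1.1049·447.47 = 494.4 MPa
τ_max > 410 MPa → exceeds allowable

(a) 19 coils; (b) NO, τ_max = 494 MPa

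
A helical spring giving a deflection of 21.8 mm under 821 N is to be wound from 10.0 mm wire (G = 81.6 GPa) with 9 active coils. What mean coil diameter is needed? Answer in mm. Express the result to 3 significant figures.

Required rate k = F/δ = 821/21.8 = 37.661 N/mm
D = (Gd⁴/(8N_a·k))^(1/3) = (81.6×10³·10.0⁴/(8·9·37.661))^(1/3)
  = (300934)^(1/3) = 67.0127 mm

67.0 mm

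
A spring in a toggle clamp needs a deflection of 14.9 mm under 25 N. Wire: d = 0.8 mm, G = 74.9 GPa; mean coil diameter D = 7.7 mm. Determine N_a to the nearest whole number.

5

Required rate k = F/δ = 25/14.9 = 1.6779 N/mm
N_a = Gd⁴/(8D³k) = (74.9×10³ × 0.8⁴)/(8 × 7.7³ × 1.6779)
    = 30679 / 6127.96 = 5.006 → 5 coils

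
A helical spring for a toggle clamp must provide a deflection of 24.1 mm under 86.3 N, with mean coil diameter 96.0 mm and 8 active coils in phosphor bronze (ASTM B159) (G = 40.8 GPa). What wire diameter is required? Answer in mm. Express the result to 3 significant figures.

Required rate k = F/δ = 86.3/24.1 = 3.5809 N/mm
d = (8D³N_a·k / G)^(1/4) = (8·96.0³·8·3.5809 / (40.8×10³))^0.25
  = (4969.7)^0.25 = 8.3962 mm

8.40 mm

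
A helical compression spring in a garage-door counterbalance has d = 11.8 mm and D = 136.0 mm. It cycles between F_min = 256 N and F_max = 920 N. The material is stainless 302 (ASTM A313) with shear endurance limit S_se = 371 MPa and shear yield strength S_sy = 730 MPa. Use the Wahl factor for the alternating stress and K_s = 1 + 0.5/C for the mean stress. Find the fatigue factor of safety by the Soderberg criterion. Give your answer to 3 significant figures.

C = D/d = 136.0/11.8 = 11.5254; K_W = (4C−1)/(4C−4)+0.615/C = 1.1246; K_s = 1+0.5/C = 1.0434
F_a = (F_max−F_min)/2 = 332 N; F_m = (F_max+F_min)/2 = 588 N
τ_a = K_W·8F_aD/(πd³) = 1.1246 × 69.98 = 78.7 MPa
τ_m = K_s·8F_mD/(πd³) = 1.0434 × 123.94 = 129.32 MPa
Soderberg: 1/n_f = τ_a/S_se + τ_m/S_sy = 78.7/371 + 129.32/730 = 0.21213 + 0.17715 = 0.38928
n_f = 1/0.38928 = 2.569

2.57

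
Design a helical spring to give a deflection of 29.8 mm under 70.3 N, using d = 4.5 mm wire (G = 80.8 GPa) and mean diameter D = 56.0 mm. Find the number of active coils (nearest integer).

10

Required rate k = F/δ = 70.3/29.8 = 2.3591 N/mm
N_a = Gd⁴/(8D³k) = (80.8×10³ × 4.5⁴)/(8 × 56.0³ × 2.3591)
    = 3.3133e+07 / 3.31431e+06 = 9.997 → 10 coils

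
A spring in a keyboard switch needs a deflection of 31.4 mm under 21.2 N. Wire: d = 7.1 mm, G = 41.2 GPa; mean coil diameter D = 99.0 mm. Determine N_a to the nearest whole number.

20

Required rate k = F/δ = 21.2/31.4 = 0.67516 N/mm
N_a = Gd⁴/(8D³k) = (41.2×10³ × 7.1⁴)/(8 × 99.0³ × 0.67516)
    = 1.04696e+08 / 5.24085e+06 = 19.98 → 20 coils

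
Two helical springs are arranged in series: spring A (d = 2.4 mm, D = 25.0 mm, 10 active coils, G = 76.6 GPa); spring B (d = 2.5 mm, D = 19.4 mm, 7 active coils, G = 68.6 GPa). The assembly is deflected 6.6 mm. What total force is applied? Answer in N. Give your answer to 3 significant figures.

k_A = Gd⁴/(8D³N_a) = (76.6×10³)(2.4⁴)/(8·25.0³·10) = 2.0331 N/mm
k_B = Gd⁴/(8D³N_a) = (68.6×10³)(2.5⁴)/(8·19.4³·7) = 6.5538 N/mm
Series: 1/k_eq = 1/2.0331 + 1/6.5538 = 0.64444; k_eq = 1.5517 N/mm
F = k_eq·δ = 1.5517·6.6 = 10.241 N

10.2 N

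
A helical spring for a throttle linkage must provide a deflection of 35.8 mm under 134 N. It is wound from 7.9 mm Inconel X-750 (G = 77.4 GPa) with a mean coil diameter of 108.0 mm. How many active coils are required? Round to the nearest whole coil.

8

Required rate k = F/δ = 134/35.8 = 3.743 N/mm
N_a = Gd⁴/(8D³k) = (77.4×10³ × 7.9⁴)/(8 × 108.0³ × 3.743)
    = 3.01474e+08 / 3.7721e+07 = 7.992 → 8 coils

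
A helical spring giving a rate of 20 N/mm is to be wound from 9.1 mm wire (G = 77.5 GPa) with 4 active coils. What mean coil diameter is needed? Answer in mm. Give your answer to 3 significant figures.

94.0 mm

D = (Gd⁴/(8N_a·k))^(1/3) = (77.5×10³·9.1⁴/(8·4·20))^(1/3)
  = (830400)^(1/3) = 93.9931 mm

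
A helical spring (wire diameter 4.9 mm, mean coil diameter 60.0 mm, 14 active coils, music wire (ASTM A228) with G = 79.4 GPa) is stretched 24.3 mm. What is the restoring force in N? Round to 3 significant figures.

46.0 N

k = Gd⁴/(8D³N_a) = (79.4×10³)(4.9⁴)/(8·60.0³·14) = 1.8921 N/mm
F = k·δ = 1.8921 × 24.3 = 45.977 N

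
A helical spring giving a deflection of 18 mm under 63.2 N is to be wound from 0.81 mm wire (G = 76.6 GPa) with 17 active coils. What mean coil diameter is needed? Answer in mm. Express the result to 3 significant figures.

Required rate k = F/δ = 63.2/18 = 3.5111 N/mm
D = (Gd⁴/(8N_a·k))^(1/3) = (76.6×10³·0.81⁴/(8·17·3.5111))^(1/3)
  = (69.0534)^(1/3) = 4.1026 mm

4.10 mm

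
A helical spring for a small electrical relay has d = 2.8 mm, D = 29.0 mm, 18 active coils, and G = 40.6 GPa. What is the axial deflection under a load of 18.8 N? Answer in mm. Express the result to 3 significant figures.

k = Gd⁴/(8D³N_a) = (40.6×10³)(2.8⁴)/(8·29.0³·18) = 0.71056 N/mm
δ = F/k = 18.8 / 0.71056 = 26.458 mm

26.5 mm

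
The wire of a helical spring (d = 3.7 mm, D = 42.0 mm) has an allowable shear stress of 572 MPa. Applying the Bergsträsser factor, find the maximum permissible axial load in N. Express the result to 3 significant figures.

C = D/d = 42.0/3.7 = 11.3514
K_B = (4C+2)/(4C−3) = 47.405/42.405 = 1.1179
τ_max = K·8FD/(πd³) → F_max = τ_allow·πd³/(8DK)
F_max = 572·π·3.7³/(8·42.0·1.1179) = 91023/375.62 = 242.33 N

242 N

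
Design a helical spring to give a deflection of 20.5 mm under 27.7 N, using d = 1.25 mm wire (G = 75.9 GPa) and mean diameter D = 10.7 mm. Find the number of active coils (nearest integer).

Required rate k = F/δ = 27.7/20.5 = 1.3512 N/mm
N_a = Gd⁴/(8D³k) = (75.9×10³ × 1.25⁴)/(8 × 10.7³ × 1.3512)
    = 185303 / 13242.4 = 13.99 → 14 coils

14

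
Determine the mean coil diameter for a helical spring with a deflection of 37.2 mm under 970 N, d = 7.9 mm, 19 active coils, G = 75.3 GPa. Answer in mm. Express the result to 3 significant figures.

Required rate k = F/δ = 970/37.2 = 26.075 N/mm
D = (Gd⁴/(8N_a·k))^(1/3) = (75.3×10³·7.9⁴/(8·19·26.075))^(1/3)
  = (73999.9)^(1/3) = 41.9833 mm

42.0 mm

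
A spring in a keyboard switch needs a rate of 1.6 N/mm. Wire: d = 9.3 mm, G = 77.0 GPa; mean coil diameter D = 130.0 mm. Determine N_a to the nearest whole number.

N_a = Gd⁴/(8D³k) = (77.0×10³ × 9.3⁴)/(8 × 130.0³ × 1.6)
    = 5.76e+08 / 2.81216e+07 = 20.48 → 20 coils

20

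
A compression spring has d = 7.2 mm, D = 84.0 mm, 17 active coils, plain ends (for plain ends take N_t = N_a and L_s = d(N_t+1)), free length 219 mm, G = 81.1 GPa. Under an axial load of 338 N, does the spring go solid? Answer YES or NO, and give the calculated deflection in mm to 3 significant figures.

k = Gd⁴/(8D³N_a) = (81.1×10³)(7.2⁴)/(8·84.0³·17) = 2.7038 N/mm
N_t = 17; L_s = 7.2·18 = 129.6 mm; δ_solid = L₀ − L_s = 219 − 129.6 = 89.4 mm
δ = F/k = 338/2.7038 = 125.01 mm
δ ≥ δ_solid → spring goes solid

YES, δ = 125 mm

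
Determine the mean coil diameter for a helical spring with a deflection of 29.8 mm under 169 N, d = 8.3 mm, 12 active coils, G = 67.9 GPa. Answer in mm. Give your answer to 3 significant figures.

Required rate k = F/δ = 169/29.8 = 5.6711 N/mm
D = (Gd⁴/(8N_a·k))^(1/3) = (67.9×10³·8.3⁴/(8·12·5.6711))^(1/3)
  = (591889)^(1/3) = 83.9615 mm

84.0 mm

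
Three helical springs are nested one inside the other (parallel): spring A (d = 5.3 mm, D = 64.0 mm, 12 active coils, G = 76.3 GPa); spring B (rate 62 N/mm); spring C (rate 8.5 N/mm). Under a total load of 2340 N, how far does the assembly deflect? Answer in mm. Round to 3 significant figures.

32.1 mm

k_A = Gd⁴/(8D³N_a) = (76.3×10³)(5.3⁴)/(8·64.0³·12) = 2.3923 N/mm
Parallel: k_eq = 2.3923 + 62 + 8.5 = 72.892 N/mm
δ = F/k_eq = 2340/72.892 = 32.102 mm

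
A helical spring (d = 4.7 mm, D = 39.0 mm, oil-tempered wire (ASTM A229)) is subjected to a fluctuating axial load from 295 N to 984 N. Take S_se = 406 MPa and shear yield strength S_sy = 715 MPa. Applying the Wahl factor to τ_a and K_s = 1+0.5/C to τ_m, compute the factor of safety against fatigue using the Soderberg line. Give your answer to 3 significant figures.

C = D/d = 39.0/4.7 = 8.2979; K_W = (4C−1)/(4C−4)+0.615/C = 1.1769; K_s = 1+0.5/C = 1.0603
F_a = (F_max−F_min)/2 = 344.5 N; F_m = (F_max+F_min)/2 = 639.5 N
τ_a = K_W·8F_aD/(πd³) = 1.1769 × 329.53 = 387.82 MPa
τ_m = K_s·8F_mD/(πd³) = 1.0603 × 611.72 = 648.58 MPa
Soderberg: 1/n_f = τ_a/S_se + τ_m/S_sy = 387.82/406 + 648.58/715 = 0.95523 + 0.90710 = 1.8623
n_f = 1/1.8623 = 0.537

0.537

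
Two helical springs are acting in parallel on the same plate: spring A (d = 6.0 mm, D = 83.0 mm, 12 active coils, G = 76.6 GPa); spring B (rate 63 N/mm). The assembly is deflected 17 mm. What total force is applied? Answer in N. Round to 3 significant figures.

k_A = Gd⁴/(8D³N_a) = (76.6×10³)(6.0⁴)/(8·83.0³·12) = 1.8085 N/mm
Parallel: k_eq = 1.8085 + 63 = 64.809 N/mm
F = k_eq·δ = 64.809·17 = 1101.7 N

1100 N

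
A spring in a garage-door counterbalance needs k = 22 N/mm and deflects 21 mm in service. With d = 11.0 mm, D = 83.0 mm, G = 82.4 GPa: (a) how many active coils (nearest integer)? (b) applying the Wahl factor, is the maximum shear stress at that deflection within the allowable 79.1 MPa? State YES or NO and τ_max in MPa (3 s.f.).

N_a = Gd⁴/(8D³k) = (82.4×10³)(11.0⁴)/(8·83.0³·22) = 11.99 → N_a = 12
Actual rate k = Gd⁴/(8D³·12) = 21.978 N/mm
Working load F = kδ = 21.978·21 = 461.54 N
C = 83.0/11.0 = 7.5455; K_W = (4C−1)/(4C−4)+0.615/C = 1.1961
τ_max = K_W·8FD/(πd³) = 1.1961·73.291 = 87.663 MPa
τ_max > 79.1 MPa → exceeds allowable

(a) 12 coils; (b) NO, τ_max = 87.7 MPa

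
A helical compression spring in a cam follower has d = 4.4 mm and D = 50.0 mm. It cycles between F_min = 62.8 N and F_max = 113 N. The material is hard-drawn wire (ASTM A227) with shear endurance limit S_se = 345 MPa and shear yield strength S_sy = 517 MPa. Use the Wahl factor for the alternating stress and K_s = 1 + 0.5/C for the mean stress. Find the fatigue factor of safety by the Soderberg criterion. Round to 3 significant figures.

2.58

C = D/d = 50.0/4.4 = 11.3636; K_W = (4C−1)/(4C−4)+0.615/C = 1.1265; K_s = 1+0.5/C = 1.0440
F_a = (F_max−F_min)/2 = 25.1 N; F_m = (F_max+F_min)/2 = 87.9 N
τ_a = K_W·8F_aD/(πd³) = 1.1265 × 37.517 = 42.262 MPa
τ_m = K_s·8F_mD/(πd³) = 1.0440 × 131.38 = 137.16 MPa
Soderberg: 1/n_f = τ_a/S_se + τ_m/S_sy = 42.262/345 + 137.16/517 = 0.12250 + 0.26531 = 0.38781
n_f = 1/0.38781 = 2.579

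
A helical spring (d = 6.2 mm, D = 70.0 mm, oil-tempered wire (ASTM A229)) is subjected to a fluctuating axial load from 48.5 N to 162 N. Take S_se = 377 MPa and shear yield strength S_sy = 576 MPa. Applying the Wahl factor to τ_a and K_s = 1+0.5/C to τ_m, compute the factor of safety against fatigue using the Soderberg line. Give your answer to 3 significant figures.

C = D/d = 70.0/6.2 = 11.2903; K_W = (4C−1)/(4C−4)+0.615/C = 1.1274; K_s = 1+0.5/C = 1.0443
F_a = (F_max−F_min)/2 = 56.75 N; F_m = (F_max+F_min)/2 = 105.25 N
τ_a = K_W·8F_aD/(πd³) = 1.1274 × 42.445 = 47.851 MPa
τ_m = K_s·8F_mD/(πd³) = 1.0443 × 78.72 = 82.206 MPa
Soderberg: 1/n_f = τ_a/S_se + τ_m/S_sy = 47.851/377 + 82.206/576 = 0.12693 + 0.14272 = 0.26964
n_f = 1/0.26964 = 3.709

3.71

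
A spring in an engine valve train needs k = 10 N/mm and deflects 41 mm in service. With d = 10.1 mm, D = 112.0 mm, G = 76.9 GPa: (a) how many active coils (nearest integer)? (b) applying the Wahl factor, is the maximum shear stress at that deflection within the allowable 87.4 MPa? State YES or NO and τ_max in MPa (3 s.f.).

(a) 7 coils; (b) NO, τ_max = 130 MPa

N_a = Gd⁴/(8D³k) = (76.9×10³)(10.1⁴)/(8·112.0³·10) = 7.12 → N_a = 7
Actual rate k = Gd⁴/(8D³·7) = 10.171 N/mm
Working load F = kδ = 10.171·41 = 417.02 N
C = 112.0/10.1 = 11.0891; K_W = (4C−1)/(4C−4)+0.615/C = 1.1298
τ_max = K_W·8FD/(πd³) = 1.1298·115.44 = 130.42 MPa
τ_max > 87.4 MPa → exceeds allowable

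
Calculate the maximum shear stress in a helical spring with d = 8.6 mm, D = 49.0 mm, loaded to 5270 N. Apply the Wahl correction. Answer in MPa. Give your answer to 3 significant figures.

1310 MPa

Spring index C = D/d = 49.0/8.6 = 5.6977
K_W = (4C−1)/(4C−4) + 0.615/C = 21.791/18.791 + 0.1079 = 1.2676
τ₀ = 8FD/(πd³) = 8·5270·49.0/(π·8.6³) = 2.06584e+06/1998.2 = 1033.8 MPa
τ_max = K·τ₀ = 1.2676 × 1033.8 = 1310.5 MPa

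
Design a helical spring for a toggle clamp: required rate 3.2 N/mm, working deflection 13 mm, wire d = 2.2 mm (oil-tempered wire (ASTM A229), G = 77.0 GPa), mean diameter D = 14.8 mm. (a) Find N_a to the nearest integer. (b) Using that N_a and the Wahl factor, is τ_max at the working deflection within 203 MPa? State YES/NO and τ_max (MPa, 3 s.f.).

(a) 22 coils; (b) YES, τ_max = 178 MPa

N_a = Gd⁴/(8D³k) = (77.0×10³)(2.2⁴)/(8·14.8³·3.2) = 21.73 → N_a = 22
Actual rate k = Gd⁴/(8D³·22) = 3.1614 N/mm
Working load F = kδ = 3.1614·13 = 41.099 N
C = 14.8/2.2 = 6.7273; K_W = (4C−1)/(4C−4)+0.615/C = 1.2224
τ_max = K_W·8FD/(πd³) = 1.2224·145.47 = 177.81 MPa
τ_max ≤ 203 MPa → acceptable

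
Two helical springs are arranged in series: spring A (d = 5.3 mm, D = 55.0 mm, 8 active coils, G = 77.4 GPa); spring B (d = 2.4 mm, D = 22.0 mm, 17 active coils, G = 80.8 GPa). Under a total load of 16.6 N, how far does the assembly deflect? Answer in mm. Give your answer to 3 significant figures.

k_A = Gd⁴/(8D³N_a) = (77.4×10³)(5.3⁴)/(8·55.0³·8) = 5.7356 N/mm
k_B = Gd⁴/(8D³N_a) = (80.8×10³)(2.4⁴)/(8·22.0³·17) = 1.8512 N/mm
Series: 1/k_eq = 1/5.7356 + 1/1.8512 = 0.71455; k_eq = 1.3995 N/mm
δ = F/k_eq = 16.6/1.3995 = 11.861 mm

11.9 mm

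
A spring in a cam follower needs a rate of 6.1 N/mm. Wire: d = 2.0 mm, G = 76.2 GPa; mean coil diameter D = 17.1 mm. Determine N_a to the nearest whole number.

5

N_a = Gd⁴/(8D³k) = (76.2×10³ × 2.0⁴)/(8 × 17.1³ × 6.1)
    = 1.2192e+06 / 244010 = 4.997 → 5 coils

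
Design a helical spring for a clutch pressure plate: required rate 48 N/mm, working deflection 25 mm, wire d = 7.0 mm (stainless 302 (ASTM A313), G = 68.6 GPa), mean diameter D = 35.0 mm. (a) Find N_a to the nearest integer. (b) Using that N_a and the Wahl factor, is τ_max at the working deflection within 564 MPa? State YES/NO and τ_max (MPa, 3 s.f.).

(a) 10 coils; (b) YES, τ_max = 409 MPa

N_a = Gd⁴/(8D³k) = (68.6×10³)(7.0⁴)/(8·35.0³·48) = 10 → N_a = 10
Actual rate k = Gd⁴/(8D³·10) = 48.02 N/mm
Working load F = kδ = 48.02·25 = 1200.5 N
C = 35.0/7.0 = 5.0000; K_W = (4C−1)/(4C−4)+0.615/C = 1.3105
τ_max = K_W·8FD/(πd³) = 1.3105·311.94 = 408.8 MPa
τ_max ≤ 564 MPa → acceptable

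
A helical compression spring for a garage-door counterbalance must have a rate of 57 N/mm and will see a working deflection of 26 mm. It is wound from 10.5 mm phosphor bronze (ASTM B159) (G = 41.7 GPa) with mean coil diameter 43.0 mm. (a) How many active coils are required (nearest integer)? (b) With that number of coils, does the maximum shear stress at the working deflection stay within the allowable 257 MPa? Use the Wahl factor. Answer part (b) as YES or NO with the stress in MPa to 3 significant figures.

N_a = Gd⁴/(8D³k) = (41.7×10³)(10.5⁴)/(8·43.0³·57) = 13.98 → N_a = 14
Actual rate k = Gd⁴/(8D³·14) = 56.921 N/mm
Working load F = kδ = 56.921·26 = 1479.9 N
C = 43.0/10.5 = 4.0952; K_W = (4C−1)/(4C−4)+0.615/C = 1.3925
τ_max = K_W·8FD/(πd³) = 1.3925·139.99 = 194.93 MPa
τ_max ≤ 257 MPa → acceptable

(a) 14 coils; (b) YES, τ_max = 195 MPa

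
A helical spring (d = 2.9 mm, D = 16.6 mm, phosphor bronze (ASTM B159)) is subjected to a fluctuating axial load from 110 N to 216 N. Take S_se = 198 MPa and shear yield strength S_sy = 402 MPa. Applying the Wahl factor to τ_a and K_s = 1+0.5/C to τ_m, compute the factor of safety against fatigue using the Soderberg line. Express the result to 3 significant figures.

C = D/d = 16.6/2.9 = 5.7241; K_W = (4C−1)/(4C−4)+0.615/C = 1.2662; K_s = 1+0.5/C = 1.0873
F_a = (F_max−F_min)/2 = 53 N; F_m = (F_max+F_min)/2 = 163 N
τ_a = K_W·8F_aD/(πd³) = 1.2662 × 91.861 = 116.31 MPa
τ_m = K_s·8F_mD/(πd³) = 1.0873 × 282.52 = 307.19 MPa
Soderberg: 1/n_f = τ_a/S_se + τ_m/S_sy = 116.31/198 + 307.19/402 = 0.58744 + 0.76416 = 1.3516
n_f = 1/1.3516 = 0.7399

0.740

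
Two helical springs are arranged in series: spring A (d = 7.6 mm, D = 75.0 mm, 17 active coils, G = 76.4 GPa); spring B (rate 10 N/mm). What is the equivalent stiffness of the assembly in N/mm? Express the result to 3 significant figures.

3.08 N/mm

k_A = Gd⁴/(8D³N_a) = (76.4×10³)(7.6⁴)/(8·75.0³·17) = 4.4425 N/mm
Series: 1/k_eq = 1/4.4425 + 1/10 = 0.3251; k_eq = 3.076 N/mm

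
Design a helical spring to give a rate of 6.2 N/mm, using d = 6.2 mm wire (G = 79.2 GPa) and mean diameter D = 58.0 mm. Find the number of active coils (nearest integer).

12

N_a = Gd⁴/(8D³k) = (79.2×10³ × 6.2⁴)/(8 × 58.0³ × 6.2)
    = 1.17029e+08 / 9.67756e+06 = 12.09 → 12 coils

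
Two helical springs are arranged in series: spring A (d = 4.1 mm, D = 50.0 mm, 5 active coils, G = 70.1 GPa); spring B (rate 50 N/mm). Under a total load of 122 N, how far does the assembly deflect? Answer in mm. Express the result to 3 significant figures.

33.2 mm

k_A = Gd⁴/(8D³N_a) = (70.1×10³)(4.1⁴)/(8·50.0³·5) = 3.9617 N/mm
Series: 1/k_eq = 1/3.9617 + 1/50 = 0.27242; k_eq = 3.6709 N/mm
δ = F/k_eq = 122/3.6709 = 33.235 mm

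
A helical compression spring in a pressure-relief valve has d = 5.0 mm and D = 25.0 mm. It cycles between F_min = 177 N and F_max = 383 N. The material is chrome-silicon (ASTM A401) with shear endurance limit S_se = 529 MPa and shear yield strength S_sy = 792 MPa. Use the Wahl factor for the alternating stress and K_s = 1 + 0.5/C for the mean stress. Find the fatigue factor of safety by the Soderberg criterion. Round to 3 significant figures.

3.05

C = D/d = 25.0/5.0 = 5.0000; K_W = (4C−1)/(4C−4)+0.615/C = 1.3105; K_s = 1+0.5/C = 1.1000
F_a = (F_max−F_min)/2 = 103 N; F_m = (F_max+F_min)/2 = 280 N
τ_a = K_W·8F_aD/(πd³) = 1.3105 × 52.457 = 68.746 MPa
τ_m = K_s·8F_mD/(πd³) = 1.1000 × 142.6 = 156.86 MPa
Soderberg: 1/n_f = τ_a/S_se + τ_m/S_sy = 68.746/529 + 156.86/792 = 0.12995 + 0.19806 = 0.32801
n_f = 1/0.32801 = 3.049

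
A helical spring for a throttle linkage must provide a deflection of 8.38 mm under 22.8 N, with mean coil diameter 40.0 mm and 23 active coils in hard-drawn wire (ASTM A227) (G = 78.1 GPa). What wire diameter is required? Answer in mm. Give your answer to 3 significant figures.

4.50 mm

Required rate k = F/δ = 22.8/8.38 = 2.7208 N/mm
d = (8D³N_a·k / G)^(1/4) = (8·40.0³·23·2.7208 / (78.1×10³))^0.25
  = (410.24)^0.25 = 4.5005 mm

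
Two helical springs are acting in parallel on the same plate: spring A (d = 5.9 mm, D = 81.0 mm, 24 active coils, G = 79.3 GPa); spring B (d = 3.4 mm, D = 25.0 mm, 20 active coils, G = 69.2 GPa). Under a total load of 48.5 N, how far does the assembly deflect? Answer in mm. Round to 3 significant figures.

k_A = Gd⁴/(8D³N_a) = (79.3×10³)(5.9⁴)/(8·81.0³·24) = 0.94173 N/mm
k_B = Gd⁴/(8D³N_a) = (69.2×10³)(3.4⁴)/(8·25.0³·20) = 3.699 N/mm
Parallel: k_eq = 0.94173 + 3.699 = 4.6407 N/mm
δ = F/k_eq = 48.5/4.6407 = 10.451 mm

10.5 mm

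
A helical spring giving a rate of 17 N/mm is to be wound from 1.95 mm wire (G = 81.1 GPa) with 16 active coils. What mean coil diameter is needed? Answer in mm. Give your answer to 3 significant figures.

D = (Gd⁴/(8N_a·k))^(1/3) = (81.1×10³·1.95⁴/(8·16·17))^(1/3)
  = (538.89)^(1/3) = 8.1377 mm

8.14 mm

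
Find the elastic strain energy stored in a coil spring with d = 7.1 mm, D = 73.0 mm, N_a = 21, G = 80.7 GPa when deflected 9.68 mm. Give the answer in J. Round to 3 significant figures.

k = Gd⁴/(8D³N_a) = (80.7×10³)(7.1⁴)/(8·73.0³·21) = 3.1378 N/mm
U = ½kδ² = 0.5 × 3.1378 × 9.68² = 147.01 N·mm = 0.14701 J

0.147 J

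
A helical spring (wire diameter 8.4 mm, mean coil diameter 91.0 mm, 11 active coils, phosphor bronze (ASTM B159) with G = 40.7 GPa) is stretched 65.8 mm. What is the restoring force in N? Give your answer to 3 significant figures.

201 N

k = Gd⁴/(8D³N_a) = (40.7×10³)(8.4⁴)/(8·91.0³·11) = 3.0557 N/mm
F = k·δ = 3.0557 × 65.8 = 201.06 N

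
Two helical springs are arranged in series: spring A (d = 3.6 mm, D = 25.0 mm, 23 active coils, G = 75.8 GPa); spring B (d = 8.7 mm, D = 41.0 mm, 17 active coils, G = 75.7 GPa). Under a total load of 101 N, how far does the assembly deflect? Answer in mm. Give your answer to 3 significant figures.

25.0 mm

k_A = Gd⁴/(8D³N_a) = (75.8×10³)(3.6⁴)/(8·25.0³·23) = 4.4283 N/mm
k_B = Gd⁴/(8D³N_a) = (75.7×10³)(8.7⁴)/(8·41.0³·17) = 46.268 N/mm
Series: 1/k_eq = 1/4.4283 + 1/46.268 = 0.24743; k_eq = 4.0415 N/mm
δ = F/k_eq = 101/4.0415 = 24.991 mm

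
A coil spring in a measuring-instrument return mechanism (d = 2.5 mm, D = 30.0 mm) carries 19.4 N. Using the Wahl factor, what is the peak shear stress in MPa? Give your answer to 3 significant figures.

Spring index C = D/d = 30.0/2.5 = 12.0000
K_W = (4C−1)/(4C−4) + 0.615/C = 47.000/44.000 + 0.0512 = 1.1194
τ₀ = 8FD/(πd³) = 8·19.4·30.0/(π·2.5³) = 4656/49.087 = 94.851 MPa
τ_max = K·τ₀ = 1.1194 × 94.851 = 106.18 MPa

106 MPa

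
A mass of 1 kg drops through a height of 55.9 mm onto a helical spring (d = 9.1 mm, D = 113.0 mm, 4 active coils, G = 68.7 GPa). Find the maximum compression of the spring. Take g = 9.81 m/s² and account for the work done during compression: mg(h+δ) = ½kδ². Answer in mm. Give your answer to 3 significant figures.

k = Gd⁴/(8D³N_a) = (68.7×10³)(9.1⁴)/(8·113.0³·4) = 10.203 N/mm
W = mg = 1 × 9.81 = 9.81 N
½kδ² − Wδ − Wh = 0 → δ = (W + √(W² + 2kWh))/k
δ = (9.81 + √(96.236 + 11190.5))/10.203 = (9.81 + 106.24)/10.203 = 11.374 mm

11.4 mm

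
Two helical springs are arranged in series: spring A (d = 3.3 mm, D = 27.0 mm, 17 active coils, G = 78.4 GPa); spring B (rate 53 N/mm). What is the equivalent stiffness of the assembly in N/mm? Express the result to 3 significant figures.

3.26 N/mm

k_A = Gd⁴/(8D³N_a) = (78.4×10³)(3.3⁴)/(8·27.0³·17) = 3.4733 N/mm
Series: 1/k_eq = 1/3.4733 + 1/53 = 0.30678; k_eq = 3.2597 N/mm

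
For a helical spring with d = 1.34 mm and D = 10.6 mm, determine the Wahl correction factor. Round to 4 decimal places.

1.1863

C = D/d = 10.6/1.34 = 7.9104
K_W = (4C−1)/(4C−4) + 0.615/C = 30.642/27.642 + 0.0777 = 1.1863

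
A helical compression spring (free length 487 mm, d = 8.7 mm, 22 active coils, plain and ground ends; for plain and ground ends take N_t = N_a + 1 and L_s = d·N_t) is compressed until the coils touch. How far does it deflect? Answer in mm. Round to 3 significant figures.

287 mm

N_t = 23; L_s = 8.7·23 = 200.1 mm
δ_solid = L₀ − L_s = 487 − 200.1 = 286.9 mm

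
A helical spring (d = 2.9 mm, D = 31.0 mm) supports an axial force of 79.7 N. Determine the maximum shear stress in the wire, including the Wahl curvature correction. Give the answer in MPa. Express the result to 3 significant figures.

Spring index C = D/d = 31.0/2.9 = 10.6897
K_W = (4C−1)/(4C−4) + 0.615/C = 41.759/38.759 + 0.0575 = 1.1349
τ₀ = 8FD/(πd³) = 8·79.7·31.0/(π·2.9³) = 19765.6/76.62 = 257.97 MPa
τ_max = K·τ₀ = 1.1349 × 257.97 = 292.78 MPa

293 MPa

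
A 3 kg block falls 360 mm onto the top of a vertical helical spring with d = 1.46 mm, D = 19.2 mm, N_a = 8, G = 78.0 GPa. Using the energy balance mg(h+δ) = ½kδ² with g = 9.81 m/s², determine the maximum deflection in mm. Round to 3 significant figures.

k = Gd⁴/(8D³N_a) = (78.0×10³)(1.46⁴)/(8·19.2³·8) = 0.78239 N/mm
W = mg = 3 × 9.81 = 29.43 N
½kδ² − Wδ − Wh = 0 → δ = (W + √(W² + 2kWh))/k
δ = (29.43 + √(866.12 + 16578.5))/0.78239 = (29.43 + 132.08)/0.78239 = 206.43 mm

206 mm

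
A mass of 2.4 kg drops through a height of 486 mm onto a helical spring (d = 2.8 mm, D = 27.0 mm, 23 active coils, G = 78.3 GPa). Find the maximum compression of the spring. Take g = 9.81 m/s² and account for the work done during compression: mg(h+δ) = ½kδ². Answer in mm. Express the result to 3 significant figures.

150 mm

k = Gd⁴/(8D³N_a) = (78.3×10³)(2.8⁴)/(8·27.0³·23) = 1.3289 N/mm
W = mg = 2.4 × 9.81 = 23.544 N
½kδ² − Wδ − Wh = 0 → δ = (W + √(W² + 2kWh))/k
δ = (23.544 + √(554.32 + 30411))/1.3289 = (23.544 + 175.97)/1.3289 = 150.14 mm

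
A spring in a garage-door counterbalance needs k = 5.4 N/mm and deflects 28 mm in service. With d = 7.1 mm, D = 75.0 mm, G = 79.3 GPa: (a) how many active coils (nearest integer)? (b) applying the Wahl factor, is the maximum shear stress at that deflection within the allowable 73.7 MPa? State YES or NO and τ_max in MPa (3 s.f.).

N_a = Gd⁴/(8D³k) = (79.3×10³)(7.1⁴)/(8·75.0³·5.4) = 11.06 → N_a = 11
Actual rate k = Gd⁴/(8D³·11) = 5.428 N/mm
Working load F = kδ = 5.428·28 = 151.98 N
C = 75.0/7.1 = 10.5634; K_W = (4C−1)/(4C−4)+0.615/C = 1.1366
τ_max = K_W·8FD/(πd³) = 1.1366·81.101 = 92.183 MPa
τ_max > 73.7 MPa → exceeds allowable

(a) 11 coils; (b) NO, τ_max = 92.2 MPa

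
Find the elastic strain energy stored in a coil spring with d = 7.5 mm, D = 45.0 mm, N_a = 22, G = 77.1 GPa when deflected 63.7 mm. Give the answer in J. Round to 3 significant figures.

k = Gd⁴/(8D³N_a) = (77.1×10³)(7.5⁴)/(8·45.0³·22) = 15.211 N/mm
U = ½kδ² = 0.5 × 15.211 × 63.7² = 30860 N·mm = 30.86 J

30.9 J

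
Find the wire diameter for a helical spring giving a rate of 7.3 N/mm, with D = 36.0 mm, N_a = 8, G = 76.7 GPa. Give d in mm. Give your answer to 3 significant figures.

4.11 mm

d = (8D³N_a·k / G)^(1/4) = (8·36.0³·8·7.3 / (76.7×10³))^0.25
  = (284.19)^0.25 = 4.1059 mm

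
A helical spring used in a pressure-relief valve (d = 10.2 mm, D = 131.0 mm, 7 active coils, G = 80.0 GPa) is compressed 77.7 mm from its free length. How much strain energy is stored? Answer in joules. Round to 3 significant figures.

k = Gd⁴/(8D³N_a) = (80.0×10³)(10.2⁴)/(8·131.0³·7) = 6.8784 N/mm
U = ½kδ² = 0.5 × 6.8784 × 77.7² = 20764 N·mm = 20.764 J

20.8 J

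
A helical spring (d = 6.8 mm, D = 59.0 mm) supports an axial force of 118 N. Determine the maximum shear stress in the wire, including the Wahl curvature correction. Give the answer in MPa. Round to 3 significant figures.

65.9 MPa

Spring index C = D/d = 59.0/6.8 = 8.6765
K_W = (4C−1)/(4C−4) + 0.615/C = 33.706/30.706 + 0.0709 = 1.1686
τ₀ = 8FD/(πd³) = 8·118·59.0/(π·6.8³) = 55696/987.82 = 56.383 MPa
τ_max = K·τ₀ = 1.1686 × 56.383 = 65.888 MPa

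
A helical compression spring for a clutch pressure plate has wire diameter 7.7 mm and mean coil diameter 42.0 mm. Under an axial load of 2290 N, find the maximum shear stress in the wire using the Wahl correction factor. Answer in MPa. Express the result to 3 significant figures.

687 MPa

Spring index C = D/d = 42.0/7.7 = 5.4545
K_W = (4C−1)/(4C−4) + 0.615/C = 20.818/17.818 + 0.1128 = 1.2811
τ₀ = 8FD/(πd³) = 8·2290·42.0/(π·7.7³) = 769440/1434.2 = 536.48 MPa
τ_max = K·τ₀ = 1.2811 × 536.48 = 687.29 MPa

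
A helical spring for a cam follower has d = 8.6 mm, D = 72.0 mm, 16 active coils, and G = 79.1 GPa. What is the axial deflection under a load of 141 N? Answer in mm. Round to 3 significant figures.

15.6 mm

k = Gd⁴/(8D³N_a) = (79.1×10³)(8.6⁴)/(8·72.0³·16) = 9.0566 N/mm
δ = F/k = 141 / 9.0566 = 15.569 mm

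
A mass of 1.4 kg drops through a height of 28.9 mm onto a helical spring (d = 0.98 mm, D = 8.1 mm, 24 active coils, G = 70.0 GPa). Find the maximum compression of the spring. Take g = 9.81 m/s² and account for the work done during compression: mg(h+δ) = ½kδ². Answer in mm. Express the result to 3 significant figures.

k = Gd⁴/(8D³N_a) = (70.0×10³)(0.98⁴)/(8·8.1³·24) = 0.63277 N/mm
W = mg = 1.4 × 9.81 = 13.734 N
½kδ² − Wδ − Wh = 0 → δ = (W + √(W² + 2kWh))/k
δ = (13.734 + √(188.62 + 502.309))/0.63277 = (13.734 + 26.286)/0.63277 = 63.245 mm

63.2 mm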